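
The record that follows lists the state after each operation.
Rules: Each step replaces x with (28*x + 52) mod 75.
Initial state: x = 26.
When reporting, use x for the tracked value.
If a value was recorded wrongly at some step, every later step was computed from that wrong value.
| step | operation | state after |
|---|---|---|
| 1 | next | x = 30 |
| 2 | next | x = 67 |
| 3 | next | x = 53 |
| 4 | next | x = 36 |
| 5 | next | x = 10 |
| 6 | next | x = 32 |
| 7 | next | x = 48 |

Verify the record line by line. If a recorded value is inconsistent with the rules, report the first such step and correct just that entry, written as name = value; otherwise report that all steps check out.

Step 1: x = (28*26 + 52) mod 75 = 30 — same as recorded.
Step 2: x = (28*30 + 52) mod 75 = 67 — no discrepancy.
Step 3: x = (28*67 + 52) mod 75 = 53 — exactly as logged.
Step 4: x = (28*53 + 52) mod 75 = 36 — consistent with the record.
Step 5: x = (28*36 + 52) mod 75 = 10 — agrees with the record.
Step 6: x = (28*10 + 52) mod 75 = 32 — matches.
Step 7: x = (28*32 + 52) mod 75 = 48 — verified.
Each recorded entry agrees with the recomputation.

no error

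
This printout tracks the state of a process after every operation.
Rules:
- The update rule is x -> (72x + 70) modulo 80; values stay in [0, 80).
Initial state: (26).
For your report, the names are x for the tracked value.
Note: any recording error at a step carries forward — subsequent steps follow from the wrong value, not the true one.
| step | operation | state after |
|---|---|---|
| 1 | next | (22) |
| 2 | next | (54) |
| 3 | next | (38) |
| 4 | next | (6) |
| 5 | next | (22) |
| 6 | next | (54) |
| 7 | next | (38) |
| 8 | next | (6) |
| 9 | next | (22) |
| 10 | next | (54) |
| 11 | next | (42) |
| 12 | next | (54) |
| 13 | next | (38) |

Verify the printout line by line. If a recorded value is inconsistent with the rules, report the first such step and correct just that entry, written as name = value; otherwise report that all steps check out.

1. x = (72*26 + 70) mod 80 = 22 (checks out)
2. x = (72*22 + 70) mod 80 = 54 (matches)
3. x = (72*54 + 70) mod 80 = 38 (in agreement)
4. x = (72*38 + 70) mod 80 = 6 (exactly as logged)
5. x = (72*6 + 70) mod 80 = 22 (consistent with the printout)
6. x = (72*22 + 70) mod 80 = 54 (consistent with the printout)
7. x = (72*54 + 70) mod 80 = 38 (verified)
8. x = (72*38 + 70) mod 80 = 6 (exactly as logged)
9. x = (72*6 + 70) mod 80 = 22 (exactly as logged)
10. x = (72*22 + 70) mod 80 = 54 (same as recorded)
11. x = (72*54 + 70) mod 80 = 38 (the recorded entry deviates here)
Conclusion: step 11 carries the first error; the entry should be x = 38.

step 11, x = 38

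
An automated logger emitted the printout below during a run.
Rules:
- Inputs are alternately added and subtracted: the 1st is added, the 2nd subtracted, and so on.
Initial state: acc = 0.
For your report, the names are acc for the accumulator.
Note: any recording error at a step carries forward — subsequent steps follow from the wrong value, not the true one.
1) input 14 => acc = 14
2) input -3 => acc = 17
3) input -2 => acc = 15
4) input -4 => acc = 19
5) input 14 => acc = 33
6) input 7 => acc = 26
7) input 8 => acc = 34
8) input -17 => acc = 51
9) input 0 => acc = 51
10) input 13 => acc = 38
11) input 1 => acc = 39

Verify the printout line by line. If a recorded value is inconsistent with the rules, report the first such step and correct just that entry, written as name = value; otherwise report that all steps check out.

Recomputing the run from the initial state:
step 1: acc = 14
step 2: acc = 17
step 3: acc = 15
step 4: acc = 19
step 5: acc = 33
step 6: acc = 26
step 7: acc = 34
step 8: acc = 51
step 9: acc = 51
step 10: acc = 38
step 11: acc = 39
This matches the printout at every step.

no error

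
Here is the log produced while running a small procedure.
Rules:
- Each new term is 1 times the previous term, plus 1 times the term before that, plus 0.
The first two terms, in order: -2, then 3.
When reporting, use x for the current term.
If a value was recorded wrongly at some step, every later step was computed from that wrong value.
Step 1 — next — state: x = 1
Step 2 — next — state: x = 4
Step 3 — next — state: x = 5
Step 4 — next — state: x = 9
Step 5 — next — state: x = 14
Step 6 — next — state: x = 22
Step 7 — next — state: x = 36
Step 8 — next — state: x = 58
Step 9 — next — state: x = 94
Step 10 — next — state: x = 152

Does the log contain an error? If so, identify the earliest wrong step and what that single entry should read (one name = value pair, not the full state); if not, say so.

Recomputing the run from the initial state:
step 1: x = 1
step 2: x = 4
step 3: x = 5
step 4: x = 9
step 5: x = 14
step 6: x = 23
step 7: x = 37
step 8: x = 60
step 9: x = 97
step 10: x = 157
The first disagreement with the log is at step 6, where the value should be x = 23.

step 6, x = 23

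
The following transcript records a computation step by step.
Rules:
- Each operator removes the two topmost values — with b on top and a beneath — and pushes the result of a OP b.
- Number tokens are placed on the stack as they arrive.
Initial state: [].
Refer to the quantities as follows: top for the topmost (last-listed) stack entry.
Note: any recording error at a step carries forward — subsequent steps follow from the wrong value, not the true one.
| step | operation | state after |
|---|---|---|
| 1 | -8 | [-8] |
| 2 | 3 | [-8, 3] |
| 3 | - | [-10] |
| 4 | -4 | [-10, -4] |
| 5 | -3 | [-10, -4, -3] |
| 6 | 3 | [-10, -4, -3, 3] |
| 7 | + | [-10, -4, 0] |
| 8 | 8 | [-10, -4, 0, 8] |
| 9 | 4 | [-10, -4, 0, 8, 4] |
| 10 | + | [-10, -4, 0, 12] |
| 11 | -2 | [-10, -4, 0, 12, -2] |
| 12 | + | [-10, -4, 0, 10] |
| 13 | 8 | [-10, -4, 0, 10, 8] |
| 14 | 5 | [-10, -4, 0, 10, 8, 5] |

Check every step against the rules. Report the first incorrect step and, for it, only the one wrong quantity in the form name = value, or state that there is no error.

Step 1: push -8: top = -8 — same as recorded.
Step 2: push 3: top = 3 — agrees with the transcript.
Step 3: -8 - 3 = -11 — the entry is off here.
Step 3 is the first one off; corrected, top = -11.

step 3, top = -11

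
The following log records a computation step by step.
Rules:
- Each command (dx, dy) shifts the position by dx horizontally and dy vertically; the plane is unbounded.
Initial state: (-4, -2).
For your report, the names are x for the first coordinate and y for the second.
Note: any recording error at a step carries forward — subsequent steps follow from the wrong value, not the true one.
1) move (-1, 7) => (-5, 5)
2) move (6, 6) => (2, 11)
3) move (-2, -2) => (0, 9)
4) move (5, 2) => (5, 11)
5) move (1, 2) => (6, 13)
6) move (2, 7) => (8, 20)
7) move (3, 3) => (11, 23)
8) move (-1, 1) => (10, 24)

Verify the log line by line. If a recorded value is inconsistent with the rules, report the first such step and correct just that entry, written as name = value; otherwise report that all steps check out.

Recomputing the run from the initial state:
step 1: x = -5, y = 5
step 2: x = 1, y = 11
step 3: x = -1, y = 9
step 4: x = 4, y = 11
step 5: x = 5, y = 13
step 6: x = 7, y = 20
step 7: x = 10, y = 23
step 8: x = 9, y = 24
The first disagreement with the log is at step 2, where the value should be x = 1.

step 2, x = 1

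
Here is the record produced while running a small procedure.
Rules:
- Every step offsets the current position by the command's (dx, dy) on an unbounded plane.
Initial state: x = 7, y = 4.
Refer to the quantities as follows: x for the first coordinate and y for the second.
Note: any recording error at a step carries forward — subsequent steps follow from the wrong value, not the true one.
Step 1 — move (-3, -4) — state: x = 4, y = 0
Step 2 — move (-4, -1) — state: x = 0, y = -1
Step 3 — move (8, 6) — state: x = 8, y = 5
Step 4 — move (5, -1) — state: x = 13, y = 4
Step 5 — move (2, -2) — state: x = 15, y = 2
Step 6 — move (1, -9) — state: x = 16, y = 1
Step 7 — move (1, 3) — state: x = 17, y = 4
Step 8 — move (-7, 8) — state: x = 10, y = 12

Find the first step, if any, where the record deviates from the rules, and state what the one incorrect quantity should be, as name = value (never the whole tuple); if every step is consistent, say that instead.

step 1: x = 7 + (-3) = 4, y = 4 + (-4) = 0 -> confirmed correct
step 2: x = 4 + (-4) = 0, y = 0 + (-1) = -1 -> matches
step 3: x = 0 + (8) = 8, y = -1 + (6) = 5 -> exactly as logged
step 4: x = 8 + (5) = 13, y = 5 + (-1) = 4 -> in agreement
step 5: x = 13 + (2) = 15, y = 4 + (-2) = 2 -> checks out
step 6: x = 15 + (1) = 16, y = 2 + (-9) = -7 -> this is not what the record shows
Step 6 is the first one off; corrected, y = -7.

step 6, y = -7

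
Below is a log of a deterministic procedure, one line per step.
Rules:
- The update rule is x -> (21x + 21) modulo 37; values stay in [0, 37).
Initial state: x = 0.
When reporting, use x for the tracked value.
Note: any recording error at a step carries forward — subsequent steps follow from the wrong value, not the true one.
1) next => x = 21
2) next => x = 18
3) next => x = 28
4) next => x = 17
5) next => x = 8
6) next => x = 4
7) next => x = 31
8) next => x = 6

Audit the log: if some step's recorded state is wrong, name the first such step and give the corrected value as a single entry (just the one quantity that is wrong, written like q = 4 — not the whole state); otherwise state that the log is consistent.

step 3, x = 29

Step 1: x = (21*0 + 21) mod 37 = 21 — no discrepancy.
Step 2: x = (21*21 + 21) mod 37 = 18 — exactly as logged.
Step 3: x = (21*18 + 21) mod 37 = 29 — the log disagrees here.
Step 3 is the first one off; corrected, x = 29.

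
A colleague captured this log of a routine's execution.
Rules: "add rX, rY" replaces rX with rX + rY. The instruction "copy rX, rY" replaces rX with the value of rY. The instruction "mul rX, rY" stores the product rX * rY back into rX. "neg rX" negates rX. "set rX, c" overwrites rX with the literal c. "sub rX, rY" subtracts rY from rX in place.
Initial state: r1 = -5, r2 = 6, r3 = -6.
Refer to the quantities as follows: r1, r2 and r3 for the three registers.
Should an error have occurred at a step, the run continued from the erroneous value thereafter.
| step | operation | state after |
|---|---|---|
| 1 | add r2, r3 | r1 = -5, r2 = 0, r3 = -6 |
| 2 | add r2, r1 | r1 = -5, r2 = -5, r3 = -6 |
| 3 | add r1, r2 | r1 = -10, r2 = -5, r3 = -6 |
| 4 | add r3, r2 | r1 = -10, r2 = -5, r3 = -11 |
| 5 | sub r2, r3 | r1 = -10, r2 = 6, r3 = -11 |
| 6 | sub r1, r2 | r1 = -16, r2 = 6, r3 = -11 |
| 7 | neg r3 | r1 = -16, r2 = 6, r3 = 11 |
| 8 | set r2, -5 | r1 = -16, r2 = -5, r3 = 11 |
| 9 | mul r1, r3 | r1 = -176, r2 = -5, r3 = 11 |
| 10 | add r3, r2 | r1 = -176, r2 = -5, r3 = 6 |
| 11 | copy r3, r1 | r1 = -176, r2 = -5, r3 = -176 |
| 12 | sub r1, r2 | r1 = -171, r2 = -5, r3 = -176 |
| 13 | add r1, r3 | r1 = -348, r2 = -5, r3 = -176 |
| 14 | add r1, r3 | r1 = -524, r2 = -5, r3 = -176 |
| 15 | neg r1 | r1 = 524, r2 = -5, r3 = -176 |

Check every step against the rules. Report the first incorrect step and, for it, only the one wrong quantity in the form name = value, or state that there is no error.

step 13, r1 = -347

1. r2 = 6 + -6 = 0 (checks out)
2. r2 = 0 + -5 = -5 (checks out)
3. r1 = -5 + -5 = -10 (same as recorded)
4. r3 = -6 + -5 = -11 (verified)
5. r2 = -5 - -11 = 6 (matches)
6. r1 = -10 - 6 = -16 (checks out)
7. r3 = -(-11) = 11 (in agreement)
8. r2 = -5 (agrees with the log)
9. r1 = -16 * 11 = -176 (agrees with the log)
10. r3 = 11 + -5 = 6 (no discrepancy)
11. r3 = -176 (checks out)
12. r1 = -176 - -5 = -171 (same as recorded)
13. r1 = -171 + -176 = -347 (first mismatch against the log)
The earliest wrong entry is at step 13: it should read r1 = -347.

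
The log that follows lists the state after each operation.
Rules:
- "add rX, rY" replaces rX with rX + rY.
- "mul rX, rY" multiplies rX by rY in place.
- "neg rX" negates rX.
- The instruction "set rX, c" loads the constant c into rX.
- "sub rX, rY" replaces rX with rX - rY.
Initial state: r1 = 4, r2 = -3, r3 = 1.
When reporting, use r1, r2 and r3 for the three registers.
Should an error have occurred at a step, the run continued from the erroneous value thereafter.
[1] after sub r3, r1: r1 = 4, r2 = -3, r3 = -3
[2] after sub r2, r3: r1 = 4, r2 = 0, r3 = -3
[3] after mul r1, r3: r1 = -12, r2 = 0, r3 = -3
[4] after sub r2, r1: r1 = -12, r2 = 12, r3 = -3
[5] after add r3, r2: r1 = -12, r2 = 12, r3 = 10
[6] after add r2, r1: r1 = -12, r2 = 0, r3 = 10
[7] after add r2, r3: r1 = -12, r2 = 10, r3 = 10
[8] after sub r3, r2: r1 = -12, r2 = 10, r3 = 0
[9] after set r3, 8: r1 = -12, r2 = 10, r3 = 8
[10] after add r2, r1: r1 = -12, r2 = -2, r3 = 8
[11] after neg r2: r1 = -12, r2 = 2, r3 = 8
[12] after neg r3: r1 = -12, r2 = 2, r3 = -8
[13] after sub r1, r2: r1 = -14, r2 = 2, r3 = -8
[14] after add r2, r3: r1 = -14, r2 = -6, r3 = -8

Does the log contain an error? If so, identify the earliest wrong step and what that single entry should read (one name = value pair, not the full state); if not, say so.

Recomputing the run from the initial state:
step 1: r1 = 4, r2 = -3, r3 = -3
step 2: r1 = 4, r2 = 0, r3 = -3
step 3: r1 = -12, r2 = 0, r3 = -3
step 4: r1 = -12, r2 = 12, r3 = -3
step 5: r1 = -12, r2 = 12, r3 = 9
step 6: r1 = -12, r2 = 0, r3 = 9
step 7: r1 = -12, r2 = 9, r3 = 9
step 8: r1 = -12, r2 = 9, r3 = 0
step 9: r1 = -12, r2 = 9, r3 = 8
step 10: r1 = -12, r2 = -3, r3 = 8
step 11: r1 = -12, r2 = 3, r3 = 8
step 12: r1 = -12, r2 = 3, r3 = -8
step 13: r1 = -15, r2 = 3, r3 = -8
step 14: r1 = -15, r2 = -5, r3 = -8
The first disagreement with the log is at step 5, where the value should be r3 = 9.

step 5, r3 = 9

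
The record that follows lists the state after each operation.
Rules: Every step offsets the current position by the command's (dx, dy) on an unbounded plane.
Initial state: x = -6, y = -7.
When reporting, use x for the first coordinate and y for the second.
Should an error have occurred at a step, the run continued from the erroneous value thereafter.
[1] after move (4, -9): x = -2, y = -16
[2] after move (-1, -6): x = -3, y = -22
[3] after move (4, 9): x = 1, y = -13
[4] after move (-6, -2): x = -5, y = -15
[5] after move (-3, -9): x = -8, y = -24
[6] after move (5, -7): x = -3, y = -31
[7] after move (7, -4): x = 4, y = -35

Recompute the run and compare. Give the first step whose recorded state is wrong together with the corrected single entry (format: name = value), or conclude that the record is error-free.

Recomputing the run from the initial state:
step 1: x = -2, y = -16
step 2: x = -3, y = -22
step 3: x = 1, y = -13
step 4: x = -5, y = -15
step 5: x = -8, y = -24
step 6: x = -3, y = -31
step 7: x = 4, y = -35
This matches the record at every step.

no error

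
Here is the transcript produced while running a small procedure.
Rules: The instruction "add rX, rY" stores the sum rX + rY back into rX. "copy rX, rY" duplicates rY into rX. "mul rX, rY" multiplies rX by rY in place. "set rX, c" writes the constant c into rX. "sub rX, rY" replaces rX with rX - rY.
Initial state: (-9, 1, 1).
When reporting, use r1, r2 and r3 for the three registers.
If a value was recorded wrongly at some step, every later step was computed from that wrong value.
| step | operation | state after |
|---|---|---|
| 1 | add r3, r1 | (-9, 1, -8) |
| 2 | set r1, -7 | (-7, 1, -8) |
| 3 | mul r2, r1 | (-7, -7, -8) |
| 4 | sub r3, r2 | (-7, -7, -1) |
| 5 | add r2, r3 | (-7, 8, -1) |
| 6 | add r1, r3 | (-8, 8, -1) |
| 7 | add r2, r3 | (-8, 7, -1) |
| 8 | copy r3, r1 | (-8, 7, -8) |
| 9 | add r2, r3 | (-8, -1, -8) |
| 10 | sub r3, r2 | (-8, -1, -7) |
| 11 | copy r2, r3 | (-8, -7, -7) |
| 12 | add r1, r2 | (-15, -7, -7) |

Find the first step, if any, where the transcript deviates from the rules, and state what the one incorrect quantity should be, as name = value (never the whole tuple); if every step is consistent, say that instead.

Step 1: r3 = 1 + -9 = -8 — checks out.
Step 2: r1 = -7 — matches.
Step 3: r2 = 1 * -7 = -7 — verified.
Step 4: r3 = -8 - -7 = -1 — in agreement.
Step 5: r2 = -7 + -1 = -8 — first mismatch against the transcript.
So the first discrepancy is step 5, where the right value is r2 = -8.

step 5, r2 = -8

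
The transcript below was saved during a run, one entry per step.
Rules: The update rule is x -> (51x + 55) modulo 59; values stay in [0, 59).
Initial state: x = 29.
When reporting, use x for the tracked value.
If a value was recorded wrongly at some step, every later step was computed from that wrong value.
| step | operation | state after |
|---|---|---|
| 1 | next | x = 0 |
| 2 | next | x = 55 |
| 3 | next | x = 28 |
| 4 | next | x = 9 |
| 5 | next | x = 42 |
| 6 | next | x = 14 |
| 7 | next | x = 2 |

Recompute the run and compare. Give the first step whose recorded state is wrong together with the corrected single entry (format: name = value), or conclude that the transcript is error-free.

step 4, x = 8

Step 1: x = (51*29 + 55) mod 59 = 0 — verified.
Step 2: x = (51*0 + 55) mod 59 = 55 — matches.
Step 3: x = (51*55 + 55) mod 59 = 28 — agrees with the transcript.
Step 4: x = (51*28 + 55) mod 59 = 8 — the transcript has a different value.
Step 4 is the first one off; corrected, x = 8.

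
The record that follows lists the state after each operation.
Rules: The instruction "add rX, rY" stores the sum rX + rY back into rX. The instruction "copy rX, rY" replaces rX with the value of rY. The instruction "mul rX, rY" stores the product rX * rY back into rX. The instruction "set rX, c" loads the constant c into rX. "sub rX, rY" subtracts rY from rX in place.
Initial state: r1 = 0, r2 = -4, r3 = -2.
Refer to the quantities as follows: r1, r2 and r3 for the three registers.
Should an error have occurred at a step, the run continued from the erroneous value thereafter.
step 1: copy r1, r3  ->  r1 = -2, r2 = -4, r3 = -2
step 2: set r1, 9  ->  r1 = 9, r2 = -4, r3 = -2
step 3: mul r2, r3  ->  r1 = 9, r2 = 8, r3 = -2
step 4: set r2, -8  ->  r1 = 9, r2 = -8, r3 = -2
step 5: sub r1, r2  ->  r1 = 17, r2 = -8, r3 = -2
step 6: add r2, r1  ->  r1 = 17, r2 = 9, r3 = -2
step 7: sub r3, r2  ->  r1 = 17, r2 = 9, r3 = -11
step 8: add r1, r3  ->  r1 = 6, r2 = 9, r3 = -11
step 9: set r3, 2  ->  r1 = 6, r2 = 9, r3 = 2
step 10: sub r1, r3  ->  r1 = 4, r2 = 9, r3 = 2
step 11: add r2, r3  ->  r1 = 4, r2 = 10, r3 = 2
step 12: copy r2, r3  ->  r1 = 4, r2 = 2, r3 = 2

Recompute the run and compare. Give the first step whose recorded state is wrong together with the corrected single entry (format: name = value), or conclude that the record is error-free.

step 1: r1 = -2 -> confirmed correct
step 2: r1 = 9 -> same as recorded
step 3: r2 = -4 * -2 = 8 -> verified
step 4: r2 = -8 -> checks out
step 5: r1 = 9 - -8 = 17 -> verified
step 6: r2 = -8 + 17 = 9 -> in agreement
step 7: r3 = -2 - 9 = -11 -> matches
step 8: r1 = 17 + -11 = 6 -> confirmed correct
step 9: r3 = 2 -> verified
step 10: r1 = 6 - 2 = 4 -> consistent with the record
step 11: r2 = 9 + 2 = 11 -> a discrepancy with the record
First deviation found at step 11; the corrected entry is r2 = 11.

step 11, r2 = 11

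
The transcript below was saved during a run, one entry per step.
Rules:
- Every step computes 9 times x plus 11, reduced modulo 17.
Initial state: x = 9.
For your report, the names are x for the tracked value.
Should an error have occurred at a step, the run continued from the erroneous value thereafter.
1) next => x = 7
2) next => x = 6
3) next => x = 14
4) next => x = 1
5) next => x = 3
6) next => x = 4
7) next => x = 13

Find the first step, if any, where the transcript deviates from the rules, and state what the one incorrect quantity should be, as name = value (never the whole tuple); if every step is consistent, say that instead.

no error

1. x = (9*9 + 11) mod 17 = 7 (confirmed correct)
2. x = (9*7 + 11) mod 17 = 6 (matches)
3. x = (9*6 + 11) mod 17 = 14 (same as recorded)
4. x = (9*14 + 11) mod 17 = 1 (exactly as logged)
5. x = (9*1 + 11) mod 17 = 3 (consistent with the transcript)
6. x = (9*3 + 11) mod 17 = 4 (confirmed correct)
7. x = (9*4 + 11) mod 17 = 13 (exactly as logged)
All entries verified; no error found.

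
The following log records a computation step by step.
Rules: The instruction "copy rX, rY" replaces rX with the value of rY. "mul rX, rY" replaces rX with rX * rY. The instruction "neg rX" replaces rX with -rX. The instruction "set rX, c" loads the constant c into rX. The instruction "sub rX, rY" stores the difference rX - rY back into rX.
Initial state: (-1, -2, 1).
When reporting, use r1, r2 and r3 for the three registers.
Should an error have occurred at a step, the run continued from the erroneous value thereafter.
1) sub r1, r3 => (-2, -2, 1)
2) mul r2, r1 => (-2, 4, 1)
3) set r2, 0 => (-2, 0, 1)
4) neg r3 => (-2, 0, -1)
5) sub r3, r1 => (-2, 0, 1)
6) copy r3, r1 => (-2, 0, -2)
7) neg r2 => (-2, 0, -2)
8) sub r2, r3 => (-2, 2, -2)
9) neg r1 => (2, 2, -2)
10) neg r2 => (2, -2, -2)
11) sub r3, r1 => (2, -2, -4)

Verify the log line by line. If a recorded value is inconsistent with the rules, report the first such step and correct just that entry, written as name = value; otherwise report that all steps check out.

Recomputing the run from the initial state:
step 1: r1 = -2, r2 = -2, r3 = 1
step 2: r1 = -2, r2 = 4, r3 = 1
step 3: r1 = -2, r2 = 0, r3 = 1
step 4: r1 = -2, r2 = 0, r3 = -1
step 5: r1 = -2, r2 = 0, r3 = 1
step 6: r1 = -2, r2 = 0, r3 = -2
step 7: r1 = -2, r2 = 0, r3 = -2
step 8: r1 = -2, r2 = 2, r3 = -2
step 9: r1 = 2, r2 = 2, r3 = -2
step 10: r1 = 2, r2 = -2, r3 = -2
step 11: r1 = 2, r2 = -2, r3 = -4
This matches the log at every step.

no error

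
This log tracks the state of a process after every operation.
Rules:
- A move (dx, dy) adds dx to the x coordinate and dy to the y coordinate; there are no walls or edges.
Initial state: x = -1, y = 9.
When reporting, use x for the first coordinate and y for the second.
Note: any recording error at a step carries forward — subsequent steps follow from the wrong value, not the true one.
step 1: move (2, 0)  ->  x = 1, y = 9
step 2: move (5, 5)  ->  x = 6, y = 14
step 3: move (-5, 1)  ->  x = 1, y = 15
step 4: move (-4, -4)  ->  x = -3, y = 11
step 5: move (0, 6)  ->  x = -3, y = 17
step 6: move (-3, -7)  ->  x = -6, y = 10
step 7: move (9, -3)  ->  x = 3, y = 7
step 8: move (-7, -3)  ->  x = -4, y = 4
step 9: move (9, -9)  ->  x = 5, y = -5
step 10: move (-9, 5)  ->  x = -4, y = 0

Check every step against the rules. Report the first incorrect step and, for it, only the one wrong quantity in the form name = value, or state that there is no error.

no error

Recomputing the run from the initial state:
step 1: x = 1, y = 9
step 2: x = 6, y = 14
step 3: x = 1, y = 15
step 4: x = -3, y = 11
step 5: x = -3, y = 17
step 6: x = -6, y = 10
step 7: x = 3, y = 7
step 8: x = -4, y = 4
step 9: x = 5, y = -5
step 10: x = -4, y = 0
This matches the log at every step.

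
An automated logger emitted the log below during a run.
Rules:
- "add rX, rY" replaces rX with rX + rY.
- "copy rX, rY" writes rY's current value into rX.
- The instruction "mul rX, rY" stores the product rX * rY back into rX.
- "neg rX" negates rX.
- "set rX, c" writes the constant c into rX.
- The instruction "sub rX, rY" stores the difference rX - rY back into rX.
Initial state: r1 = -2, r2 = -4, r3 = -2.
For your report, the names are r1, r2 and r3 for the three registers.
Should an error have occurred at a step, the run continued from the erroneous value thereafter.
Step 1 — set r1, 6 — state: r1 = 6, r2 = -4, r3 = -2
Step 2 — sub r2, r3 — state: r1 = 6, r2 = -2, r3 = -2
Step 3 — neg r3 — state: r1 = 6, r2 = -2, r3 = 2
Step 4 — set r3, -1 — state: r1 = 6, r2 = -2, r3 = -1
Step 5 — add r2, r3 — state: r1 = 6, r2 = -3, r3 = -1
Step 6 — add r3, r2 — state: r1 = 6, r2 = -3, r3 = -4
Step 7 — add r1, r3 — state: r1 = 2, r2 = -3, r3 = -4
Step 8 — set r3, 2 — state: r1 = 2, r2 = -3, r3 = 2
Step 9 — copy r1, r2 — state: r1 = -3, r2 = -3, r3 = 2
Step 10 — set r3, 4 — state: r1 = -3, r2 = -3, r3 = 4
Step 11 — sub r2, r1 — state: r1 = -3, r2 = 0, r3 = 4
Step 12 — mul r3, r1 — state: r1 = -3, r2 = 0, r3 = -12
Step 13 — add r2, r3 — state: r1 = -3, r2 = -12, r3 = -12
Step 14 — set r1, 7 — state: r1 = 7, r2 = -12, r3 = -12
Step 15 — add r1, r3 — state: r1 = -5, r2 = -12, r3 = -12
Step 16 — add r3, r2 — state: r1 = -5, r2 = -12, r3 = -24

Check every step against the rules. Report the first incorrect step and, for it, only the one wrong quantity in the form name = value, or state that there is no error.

no error

Recomputing the run from the initial state:
step 1: r1 = 6, r2 = -4, r3 = -2
step 2: r1 = 6, r2 = -2, r3 = -2
step 3: r1 = 6, r2 = -2, r3 = 2
step 4: r1 = 6, r2 = -2, r3 = -1
step 5: r1 = 6, r2 = -3, r3 = -1
step 6: r1 = 6, r2 = -3, r3 = -4
step 7: r1 = 2, r2 = -3, r3 = -4
step 8: r1 = 2, r2 = -3, r3 = 2
step 9: r1 = -3, r2 = -3, r3 = 2
step 10: r1 = -3, r2 = -3, r3 = 4
step 11: r1 = -3, r2 = 0, r3 = 4
step 12: r1 = -3, r2 = 0, r3 = -12
step 13: r1 = -3, r2 = -12, r3 = -12
step 14: r1 = 7, r2 = -12, r3 = -12
step 15: r1 = -5, r2 = -12, r3 = -12
step 16: r1 = -5, r2 = -12, r3 = -24
This matches the log at every step.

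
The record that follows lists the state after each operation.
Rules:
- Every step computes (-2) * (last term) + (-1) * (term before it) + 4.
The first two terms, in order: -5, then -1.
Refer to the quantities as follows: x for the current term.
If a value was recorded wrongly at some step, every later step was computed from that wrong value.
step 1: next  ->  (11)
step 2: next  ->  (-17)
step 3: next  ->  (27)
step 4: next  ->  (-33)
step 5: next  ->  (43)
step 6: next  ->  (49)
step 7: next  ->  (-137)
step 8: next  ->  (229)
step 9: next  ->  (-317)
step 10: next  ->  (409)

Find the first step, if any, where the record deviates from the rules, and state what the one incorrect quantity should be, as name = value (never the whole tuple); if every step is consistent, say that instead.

Step 1: x = -2*(-1) + (-1)*(-5) + (4) = 11 — checks out.
Step 2: x = -2*(11) + (-1)*(-1) + (4) = -17 — exactly as logged.
Step 3: x = -2*(-17) + (-1)*(11) + (4) = 27 — consistent with the record.
Step 4: x = -2*(27) + (-1)*(-17) + (4) = -33 — checks out.
Step 5: x = -2*(-33) + (-1)*(27) + (4) = 43 — in agreement.
Step 6: x = -2*(43) + (-1)*(-33) + (4) = -49 — the record disagrees here.
First incorrect step: 6; the correct value is x = -49.

step 6, x = -49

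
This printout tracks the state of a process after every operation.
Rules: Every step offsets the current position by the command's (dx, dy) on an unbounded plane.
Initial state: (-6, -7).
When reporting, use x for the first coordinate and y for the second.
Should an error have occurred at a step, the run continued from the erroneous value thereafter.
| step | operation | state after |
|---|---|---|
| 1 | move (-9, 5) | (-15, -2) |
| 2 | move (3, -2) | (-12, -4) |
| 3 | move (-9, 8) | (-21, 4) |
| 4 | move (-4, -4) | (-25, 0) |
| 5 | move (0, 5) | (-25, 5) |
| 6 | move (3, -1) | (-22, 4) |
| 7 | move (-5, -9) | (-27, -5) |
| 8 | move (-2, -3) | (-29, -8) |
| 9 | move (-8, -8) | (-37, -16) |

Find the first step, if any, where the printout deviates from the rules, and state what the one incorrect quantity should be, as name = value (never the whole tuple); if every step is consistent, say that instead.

no error

Step 1: x = -6 + (-9) = -15, y = -7 + (5) = -2 — matches.
Step 2: x = -15 + (3) = -12, y = -2 + (-2) = -4 — exactly as logged.
Step 3: x = -12 + (-9) = -21, y = -4 + (8) = 4 — same as recorded.
Step 4: x = -21 + (-4) = -25, y = 4 + (-4) = 0 — matches.
Step 5: x = -25 + (0) = -25, y = 0 + (5) = 5 — checks out.
Step 6: x = -25 + (3) = -22, y = 5 + (-1) = 4 — agrees with the printout.
Step 7: x = -22 + (-5) = -27, y = 4 + (-9) = -5 — in agreement.
Step 8: x = -27 + (-2) = -29, y = -5 + (-3) = -8 — exactly as logged.
Step 9: x = -29 + (-8) = -37, y = -8 + (-8) = -16 — checks out.
The recomputation confirms every line.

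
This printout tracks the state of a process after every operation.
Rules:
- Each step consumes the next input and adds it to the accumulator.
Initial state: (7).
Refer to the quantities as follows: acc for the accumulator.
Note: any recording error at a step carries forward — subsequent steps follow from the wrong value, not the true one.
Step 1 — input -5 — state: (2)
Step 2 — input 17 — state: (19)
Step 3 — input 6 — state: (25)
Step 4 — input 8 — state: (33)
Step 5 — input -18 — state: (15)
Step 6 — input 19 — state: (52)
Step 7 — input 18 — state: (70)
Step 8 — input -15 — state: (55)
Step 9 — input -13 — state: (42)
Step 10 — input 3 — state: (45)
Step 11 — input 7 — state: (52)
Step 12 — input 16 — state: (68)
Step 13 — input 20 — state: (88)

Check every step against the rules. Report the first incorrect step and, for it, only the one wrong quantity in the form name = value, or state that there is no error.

1. acc = 7 + -5 = 2 (checks out)
2. acc = 2 + 17 = 19 (no discrepancy)
3. acc = 19 + 6 = 25 (no discrepancy)
4. acc = 25 + 8 = 33 (same as recorded)
5. acc = 33 + -18 = 15 (in agreement)
6. acc = 15 + 19 = 34 (the recorded entry deviates here)
First deviation found at step 6; the corrected entry is acc = 34.

step 6, acc = 34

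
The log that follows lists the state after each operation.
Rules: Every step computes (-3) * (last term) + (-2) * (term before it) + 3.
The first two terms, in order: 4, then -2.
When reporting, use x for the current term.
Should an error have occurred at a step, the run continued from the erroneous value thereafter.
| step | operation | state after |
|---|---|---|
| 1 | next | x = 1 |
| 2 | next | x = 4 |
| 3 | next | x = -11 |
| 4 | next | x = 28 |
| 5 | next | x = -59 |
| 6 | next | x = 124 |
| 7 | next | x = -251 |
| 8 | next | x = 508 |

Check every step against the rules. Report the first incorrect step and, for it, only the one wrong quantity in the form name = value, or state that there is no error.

no error

1. x = -3*(-2) + (-2)*(4) + (3) = 1 (no discrepancy)
2. x = -3*(1) + (-2)*(-2) + (3) = 4 (same as recorded)
3. x = -3*(4) + (-2)*(1) + (3) = -11 (matches)
4. x = -3*(-11) + (-2)*(4) + (3) = 28 (exactly as logged)
5. x = -3*(28) + (-2)*(-11) + (3) = -59 (no discrepancy)
6. x = -3*(-59) + (-2)*(28) + (3) = 124 (confirmed correct)
7. x = -3*(124) + (-2)*(-59) + (3) = -251 (same as recorded)
8. x = -3*(-251) + (-2)*(124) + (3) = 508 (consistent with the log)
All entries verified; no error found.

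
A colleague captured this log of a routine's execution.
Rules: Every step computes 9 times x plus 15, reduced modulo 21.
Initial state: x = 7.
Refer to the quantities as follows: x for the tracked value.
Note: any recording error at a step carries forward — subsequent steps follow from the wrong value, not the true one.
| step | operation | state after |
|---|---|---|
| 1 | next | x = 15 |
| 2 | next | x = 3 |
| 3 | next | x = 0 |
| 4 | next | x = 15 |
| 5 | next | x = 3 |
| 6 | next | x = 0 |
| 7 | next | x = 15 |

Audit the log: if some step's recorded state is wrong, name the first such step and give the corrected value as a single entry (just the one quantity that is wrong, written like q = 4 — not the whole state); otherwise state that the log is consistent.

no error

step 1: x = (9*7 + 15) mod 21 = 15 -> exactly as logged
step 2: x = (9*15 + 15) mod 21 = 3 -> same as recorded
step 3: x = (9*3 + 15) mod 21 = 0 -> in agreement
step 4: x = (9*0 + 15) mod 21 = 15 -> checks out
step 5: x = (9*15 + 15) mod 21 = 3 -> agrees with the log
step 6: x = (9*3 + 15) mod 21 = 0 -> same as recorded
step 7: x = (9*0 + 15) mod 21 = 15 -> same as recorded
The whole run recomputes cleanly — no discrepancies.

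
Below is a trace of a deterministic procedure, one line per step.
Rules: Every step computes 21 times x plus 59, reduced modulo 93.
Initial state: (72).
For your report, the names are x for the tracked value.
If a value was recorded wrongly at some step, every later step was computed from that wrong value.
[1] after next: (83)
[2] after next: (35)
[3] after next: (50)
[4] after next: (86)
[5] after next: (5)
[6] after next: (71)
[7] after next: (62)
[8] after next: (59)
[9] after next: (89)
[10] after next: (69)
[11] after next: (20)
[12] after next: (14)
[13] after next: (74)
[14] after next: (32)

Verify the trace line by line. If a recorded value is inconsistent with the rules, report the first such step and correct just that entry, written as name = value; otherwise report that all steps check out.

Recomputing the run from the initial state:
step 1: x = 83
step 2: x = 35
step 3: x = 50
step 4: x = 86
step 5: x = 5
step 6: x = 71
step 7: x = 62
step 8: x = 59
step 9: x = 89
step 10: x = 68
step 11: x = 92
step 12: x = 38
step 13: x = 20
step 14: x = 14
The first disagreement with the trace is at step 10, where the value should be x = 68.

step 10, x = 68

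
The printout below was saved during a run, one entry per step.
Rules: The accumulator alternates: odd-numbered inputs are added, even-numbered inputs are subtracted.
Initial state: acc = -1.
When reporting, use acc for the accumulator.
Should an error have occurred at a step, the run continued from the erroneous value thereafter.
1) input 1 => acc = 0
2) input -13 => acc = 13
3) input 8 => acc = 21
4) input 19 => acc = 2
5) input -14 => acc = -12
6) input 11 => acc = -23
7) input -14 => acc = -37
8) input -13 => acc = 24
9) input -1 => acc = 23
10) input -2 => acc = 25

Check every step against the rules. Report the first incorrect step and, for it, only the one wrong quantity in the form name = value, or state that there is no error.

Recomputing the run from the initial state:
step 1: acc = 0
step 2: acc = 13
step 3: acc = 21
step 4: acc = 2
step 5: acc = -12
step 6: acc = -23
step 7: acc = -37
step 8: acc = -24
step 9: acc = -25
step 10: acc = -23
The first disagreement with the printout is at step 8, where the value should be acc = -24.

step 8, acc = -24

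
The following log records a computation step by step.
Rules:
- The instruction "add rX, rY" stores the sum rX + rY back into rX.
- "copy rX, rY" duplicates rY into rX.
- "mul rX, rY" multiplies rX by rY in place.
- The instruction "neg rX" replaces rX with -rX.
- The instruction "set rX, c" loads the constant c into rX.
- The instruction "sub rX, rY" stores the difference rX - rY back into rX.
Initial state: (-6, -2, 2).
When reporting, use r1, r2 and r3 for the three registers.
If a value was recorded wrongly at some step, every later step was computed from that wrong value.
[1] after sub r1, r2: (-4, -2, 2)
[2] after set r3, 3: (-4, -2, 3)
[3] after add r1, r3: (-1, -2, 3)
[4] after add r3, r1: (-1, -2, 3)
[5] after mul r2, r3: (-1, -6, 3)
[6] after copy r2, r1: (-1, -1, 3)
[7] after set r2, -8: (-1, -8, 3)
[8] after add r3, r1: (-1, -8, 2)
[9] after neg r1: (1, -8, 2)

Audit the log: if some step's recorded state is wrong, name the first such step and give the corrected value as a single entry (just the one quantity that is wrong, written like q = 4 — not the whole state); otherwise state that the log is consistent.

step 4, r3 = 2

Recomputing the run from the initial state:
step 1: r1 = -4, r2 = -2, r3 = 2
step 2: r1 = -4, r2 = -2, r3 = 3
step 3: r1 = -1, r2 = -2, r3 = 3
step 4: r1 = -1, r2 = -2, r3 = 2
step 5: r1 = -1, r2 = -4, r3 = 2
step 6: r1 = -1, r2 = -1, r3 = 2
step 7: r1 = -1, r2 = -8, r3 = 2
step 8: r1 = -1, r2 = -8, r3 = 1
step 9: r1 = 1, r2 = -8, r3 = 1
The first disagreement with the log is at step 4, where the value should be r3 = 2.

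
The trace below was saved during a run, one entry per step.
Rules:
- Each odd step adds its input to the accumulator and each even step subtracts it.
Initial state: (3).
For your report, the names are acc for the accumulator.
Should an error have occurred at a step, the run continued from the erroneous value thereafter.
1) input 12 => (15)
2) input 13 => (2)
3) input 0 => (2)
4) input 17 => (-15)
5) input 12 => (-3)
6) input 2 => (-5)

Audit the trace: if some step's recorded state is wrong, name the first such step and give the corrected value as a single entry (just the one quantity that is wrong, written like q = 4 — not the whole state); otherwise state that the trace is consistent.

no error

step 1: acc = 3 + 12 = 15 -> exactly as logged
step 2: acc = 15 - 13 = 2 -> in agreement
step 3: acc = 2 + 0 = 2 -> no discrepancy
step 4: acc = 2 - 17 = -15 -> no discrepancy
step 5: acc = -15 + 12 = -3 -> checks out
step 6: acc = -3 - 2 = -5 -> exactly as logged
All entries verified; no error found.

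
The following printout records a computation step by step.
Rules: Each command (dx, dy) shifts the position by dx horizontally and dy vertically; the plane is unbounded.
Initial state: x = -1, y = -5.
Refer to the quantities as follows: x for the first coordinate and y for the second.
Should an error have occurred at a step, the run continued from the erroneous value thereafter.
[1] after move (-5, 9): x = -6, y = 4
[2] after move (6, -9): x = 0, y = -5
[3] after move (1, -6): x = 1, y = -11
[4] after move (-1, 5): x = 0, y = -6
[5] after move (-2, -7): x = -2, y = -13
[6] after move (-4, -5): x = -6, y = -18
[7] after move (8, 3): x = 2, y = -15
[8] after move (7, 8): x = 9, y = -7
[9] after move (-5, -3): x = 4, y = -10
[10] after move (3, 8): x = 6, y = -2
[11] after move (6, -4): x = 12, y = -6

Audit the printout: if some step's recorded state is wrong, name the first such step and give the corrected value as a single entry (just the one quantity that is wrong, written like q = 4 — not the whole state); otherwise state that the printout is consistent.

Recomputing the run from the initial state:
step 1: x = -6, y = 4
step 2: x = 0, y = -5
step 3: x = 1, y = -11
step 4: x = 0, y = -6
step 5: x = -2, y = -13
step 6: x = -6, y = -18
step 7: x = 2, y = -15
step 8: x = 9, y = -7
step 9: x = 4, y = -10
step 10: x = 7, y = -2
step 11: x = 13, y = -6
The first disagreement with the printout is at step 10, where the value should be x = 7.

step 10, x = 7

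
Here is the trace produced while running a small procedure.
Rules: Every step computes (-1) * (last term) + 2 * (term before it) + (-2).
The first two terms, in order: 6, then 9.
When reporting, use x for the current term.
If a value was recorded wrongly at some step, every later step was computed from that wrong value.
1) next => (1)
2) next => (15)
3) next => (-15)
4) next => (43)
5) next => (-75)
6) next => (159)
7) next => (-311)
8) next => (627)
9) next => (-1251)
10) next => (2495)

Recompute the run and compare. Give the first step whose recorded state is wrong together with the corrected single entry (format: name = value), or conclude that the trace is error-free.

Recomputing the run from the initial state:
step 1: x = 1
step 2: x = 15
step 3: x = -15
step 4: x = 43
step 5: x = -75
step 6: x = 159
step 7: x = -311
step 8: x = 627
step 9: x = -1251
step 10: x = 2503
The first disagreement with the trace is at step 10, where the value should be x = 2503.

step 10, x = 2503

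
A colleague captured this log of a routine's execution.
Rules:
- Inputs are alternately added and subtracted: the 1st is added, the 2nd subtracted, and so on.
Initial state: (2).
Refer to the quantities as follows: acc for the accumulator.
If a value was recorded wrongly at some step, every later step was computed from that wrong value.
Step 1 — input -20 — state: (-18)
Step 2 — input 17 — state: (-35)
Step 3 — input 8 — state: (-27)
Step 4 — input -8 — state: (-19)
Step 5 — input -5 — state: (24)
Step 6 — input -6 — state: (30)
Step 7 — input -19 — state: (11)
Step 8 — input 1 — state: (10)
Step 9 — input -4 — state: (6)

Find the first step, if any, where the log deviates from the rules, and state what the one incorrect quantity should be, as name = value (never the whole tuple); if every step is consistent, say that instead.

Recomputing the run from the initial state:
step 1: acc = -18
step 2: acc = -35
step 3: acc = -27
step 4: acc = -19
step 5: acc = -24
step 6: acc = -18
step 7: acc = -37
step 8: acc = -38
step 9: acc = -42
The first disagreement with the log is at step 5, where the value should be acc = -24.

step 5, acc = -24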